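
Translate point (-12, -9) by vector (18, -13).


Translation: (x+dx, y+dy) = (-12+18, -9+-13) = (6, -22)

(6, -22)


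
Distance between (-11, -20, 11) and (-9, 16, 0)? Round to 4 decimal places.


d = sqrt((-9--11)^2 + (16--20)^2 + (0-11)^2) = 37.6962

37.6962


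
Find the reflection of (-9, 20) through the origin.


Reflection through origin: (x, y) -> (-x, -y)
(-9, 20) -> (9, -20)

(9, -20)


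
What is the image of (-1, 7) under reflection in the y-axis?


Reflection across y-axis: (x, y) -> (-x, y)
(-1, 7) -> (1, 7)

(1, 7)


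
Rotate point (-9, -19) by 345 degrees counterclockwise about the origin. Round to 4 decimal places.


x' = -9*cos(345) - -19*sin(345) = -13.6109
y' = -9*sin(345) + -19*cos(345) = -16.0232

(-13.6109, -16.0232)


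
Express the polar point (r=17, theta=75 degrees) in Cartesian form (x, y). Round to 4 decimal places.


x = 17 * cos(75) = 4.3999
y = 17 * sin(75) = 16.4207

(4.3999, 16.4207)


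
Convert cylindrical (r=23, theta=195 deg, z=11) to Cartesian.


x = 23 * cos(195) = -22.2163
y = 23 * sin(195) = -5.9528
z = 11

(-22.2163, -5.9528, 11)


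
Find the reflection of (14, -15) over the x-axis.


Reflection across x-axis: (x, y) -> (x, -y)
(14, -15) -> (14, 15)

(14, 15)


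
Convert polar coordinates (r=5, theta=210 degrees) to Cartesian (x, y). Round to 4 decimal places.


x = 5 * cos(210) = -4.3301
y = 5 * sin(210) = -2.5

(-4.3301, -2.5)


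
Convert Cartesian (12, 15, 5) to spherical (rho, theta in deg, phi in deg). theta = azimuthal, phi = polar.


rho = sqrt(12^2 + 15^2 + 5^2) = 19.8494
theta = atan2(15, 12) = 51.3402 deg
phi = acos(5/19.8494) = 75.4102 deg

rho = 19.8494, theta = 51.3402 deg, phi = 75.4102 deg


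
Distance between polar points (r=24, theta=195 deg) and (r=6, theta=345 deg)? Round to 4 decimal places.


d = sqrt(r1^2 + r2^2 - 2*r1*r2*cos(t2-t1))
d = sqrt(24^2 + 6^2 - 2*24*6*cos(345-195)) = 29.3499

29.3499


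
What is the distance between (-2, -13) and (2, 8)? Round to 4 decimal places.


d = sqrt((2--2)^2 + (8--13)^2) = 21.3776

21.3776


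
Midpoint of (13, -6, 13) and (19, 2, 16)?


Midpoint = ((13+19)/2, (-6+2)/2, (13+16)/2) = (16, -2, 14.5)

(16, -2, 14.5)


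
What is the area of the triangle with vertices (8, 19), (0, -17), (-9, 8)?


Area = |x1(y2-y3) + x2(y3-y1) + x3(y1-y2)| / 2
= |8*(-17-8) + 0*(8-19) + -9*(19--17)| / 2
= 262

262


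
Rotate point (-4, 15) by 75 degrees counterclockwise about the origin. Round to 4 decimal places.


x' = -4*cos(75) - 15*sin(75) = -15.5242
y' = -4*sin(75) + 15*cos(75) = 0.0186

(-15.5242, 0.0186)


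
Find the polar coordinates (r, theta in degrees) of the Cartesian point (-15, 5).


r = sqrt((-15)^2 + 5^2) = 15.8114
theta = atan2(5, -15) = 161.5651 degrees

r = 15.8114, theta = 161.5651 degrees


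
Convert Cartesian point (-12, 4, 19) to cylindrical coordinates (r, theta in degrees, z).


r = sqrt((-12)^2 + 4^2) = 12.6491
theta = atan2(4, -12) = 161.5651 deg
z = 19

r = 12.6491, theta = 161.5651 deg, z = 19


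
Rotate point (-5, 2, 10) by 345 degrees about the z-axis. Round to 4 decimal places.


x' = -5*cos(345) - 2*sin(345) = -4.312
y' = -5*sin(345) + 2*cos(345) = 3.2259
z' = 10

(-4.312, 3.2259, 10)


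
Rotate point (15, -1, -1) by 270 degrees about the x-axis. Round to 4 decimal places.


x' = 15
y' = -1*cos(270) - -1*sin(270) = -1
z' = -1*sin(270) + -1*cos(270) = 1

(15, -1, 1)


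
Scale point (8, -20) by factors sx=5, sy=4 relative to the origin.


Scaling: (x*sx, y*sy) = (8*5, -20*4) = (40, -80)

(40, -80)


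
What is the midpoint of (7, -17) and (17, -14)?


Midpoint = ((7+17)/2, (-17+-14)/2) = (12, -15.5)

(12, -15.5)


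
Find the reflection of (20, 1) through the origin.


Reflection through origin: (x, y) -> (-x, -y)
(20, 1) -> (-20, -1)

(-20, -1)


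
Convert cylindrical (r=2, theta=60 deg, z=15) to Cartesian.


x = 2 * cos(60) = 1
y = 2 * sin(60) = 1.7321
z = 15

(1, 1.7321, 15)


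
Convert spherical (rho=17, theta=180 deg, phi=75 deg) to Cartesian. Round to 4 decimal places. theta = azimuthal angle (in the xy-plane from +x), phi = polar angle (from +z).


x = 17 * sin(75) * cos(180) = -16.4207
y = 17 * sin(75) * sin(180) = 0
z = 17 * cos(75) = 4.3999

(-16.4207, 0, 4.3999)


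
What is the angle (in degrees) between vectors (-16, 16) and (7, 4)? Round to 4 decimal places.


dot = -16*7 + 16*4 = -48
|u| = 22.6274, |v| = 8.0623
cos(angle) = -0.2631
angle = 105.2551 degrees

105.2551 degrees


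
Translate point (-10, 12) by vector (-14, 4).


Translation: (x+dx, y+dy) = (-10+-14, 12+4) = (-24, 16)

(-24, 16)


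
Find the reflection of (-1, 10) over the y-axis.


Reflection across y-axis: (x, y) -> (-x, y)
(-1, 10) -> (1, 10)

(1, 10)


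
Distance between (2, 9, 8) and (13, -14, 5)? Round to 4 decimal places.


d = sqrt((13-2)^2 + (-14-9)^2 + (5-8)^2) = 25.671

25.671


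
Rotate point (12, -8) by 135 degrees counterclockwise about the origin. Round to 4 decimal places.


x' = 12*cos(135) - -8*sin(135) = -2.8284
y' = 12*sin(135) + -8*cos(135) = 14.1421

(-2.8284, 14.1421)


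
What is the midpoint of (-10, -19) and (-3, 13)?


Midpoint = ((-10+-3)/2, (-19+13)/2) = (-6.5, -3)

(-6.5, -3)


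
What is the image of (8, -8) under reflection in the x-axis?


Reflection across x-axis: (x, y) -> (x, -y)
(8, -8) -> (8, 8)

(8, 8)


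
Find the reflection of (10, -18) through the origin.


Reflection through origin: (x, y) -> (-x, -y)
(10, -18) -> (-10, 18)

(-10, 18)


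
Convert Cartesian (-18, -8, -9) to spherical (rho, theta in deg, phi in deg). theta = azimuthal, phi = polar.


rho = sqrt((-18)^2 + (-8)^2 + (-9)^2) = 21.6564
theta = atan2(-8, -18) = 203.9625 deg
phi = acos(-9/21.6564) = 114.5559 deg

rho = 21.6564, theta = 203.9625 deg, phi = 114.5559 deg


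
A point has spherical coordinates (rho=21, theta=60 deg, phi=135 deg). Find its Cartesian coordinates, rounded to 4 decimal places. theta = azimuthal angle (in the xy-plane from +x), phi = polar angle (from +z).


x = 21 * sin(135) * cos(60) = 7.4246
y = 21 * sin(135) * sin(60) = 12.8598
z = 21 * cos(135) = -14.8492

(7.4246, 12.8598, -14.8492)


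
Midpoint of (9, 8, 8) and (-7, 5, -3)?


Midpoint = ((9+-7)/2, (8+5)/2, (8+-3)/2) = (1, 6.5, 2.5)

(1, 6.5, 2.5)


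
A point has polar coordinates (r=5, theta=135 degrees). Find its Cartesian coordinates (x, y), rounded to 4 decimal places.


x = 5 * cos(135) = -3.5355
y = 5 * sin(135) = 3.5355

(-3.5355, 3.5355)


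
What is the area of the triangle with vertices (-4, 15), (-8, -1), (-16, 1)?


Area = |x1(y2-y3) + x2(y3-y1) + x3(y1-y2)| / 2
= |-4*(-1-1) + -8*(1-15) + -16*(15--1)| / 2
= 68

68


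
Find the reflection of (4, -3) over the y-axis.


Reflection across y-axis: (x, y) -> (-x, y)
(4, -3) -> (-4, -3)

(-4, -3)


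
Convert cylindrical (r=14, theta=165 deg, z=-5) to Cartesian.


x = 14 * cos(165) = -13.523
y = 14 * sin(165) = 3.6235
z = -5

(-13.523, 3.6235, -5)


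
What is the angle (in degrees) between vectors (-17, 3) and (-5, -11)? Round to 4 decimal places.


dot = -17*-5 + 3*-11 = 52
|u| = 17.2627, |v| = 12.083
cos(angle) = 0.2493
angle = 75.564 degrees

75.564 degrees


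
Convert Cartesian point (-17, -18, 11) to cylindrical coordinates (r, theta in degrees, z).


r = sqrt((-17)^2 + (-18)^2) = 24.7588
theta = atan2(-18, -17) = 226.6366 deg
z = 11

r = 24.7588, theta = 226.6366 deg, z = 11


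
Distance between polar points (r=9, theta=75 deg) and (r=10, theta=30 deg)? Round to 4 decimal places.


d = sqrt(r1^2 + r2^2 - 2*r1*r2*cos(t2-t1))
d = sqrt(9^2 + 10^2 - 2*9*10*cos(30-75)) = 7.3294

7.3294


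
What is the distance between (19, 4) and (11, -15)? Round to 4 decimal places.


d = sqrt((11-19)^2 + (-15-4)^2) = 20.6155

20.6155


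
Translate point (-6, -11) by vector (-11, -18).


Translation: (x+dx, y+dy) = (-6+-11, -11+-18) = (-17, -29)

(-17, -29)


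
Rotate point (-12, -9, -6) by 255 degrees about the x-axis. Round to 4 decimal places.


x' = -12
y' = -9*cos(255) - -6*sin(255) = -3.4662
z' = -9*sin(255) + -6*cos(255) = 10.2462

(-12, -3.4662, 10.2462)


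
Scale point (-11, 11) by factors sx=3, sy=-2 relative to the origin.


Scaling: (x*sx, y*sy) = (-11*3, 11*-2) = (-33, -22)

(-33, -22)


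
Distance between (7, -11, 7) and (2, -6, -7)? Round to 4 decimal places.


d = sqrt((2-7)^2 + (-6--11)^2 + (-7-7)^2) = 15.6844

15.6844


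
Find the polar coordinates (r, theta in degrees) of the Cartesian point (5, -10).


r = sqrt(5^2 + (-10)^2) = 11.1803
theta = atan2(-10, 5) = 296.5651 degrees

r = 11.1803, theta = 296.5651 degrees


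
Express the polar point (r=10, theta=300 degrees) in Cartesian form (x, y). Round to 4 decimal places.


x = 10 * cos(300) = 5
y = 10 * sin(300) = -8.6603

(5, -8.6603)


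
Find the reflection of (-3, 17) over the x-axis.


Reflection across x-axis: (x, y) -> (x, -y)
(-3, 17) -> (-3, -17)

(-3, -17)


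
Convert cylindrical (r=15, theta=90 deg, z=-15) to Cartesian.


x = 15 * cos(90) = 0
y = 15 * sin(90) = 15
z = -15

(0, 15, -15)


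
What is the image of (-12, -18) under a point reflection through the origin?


Reflection through origin: (x, y) -> (-x, -y)
(-12, -18) -> (12, 18)

(12, 18)


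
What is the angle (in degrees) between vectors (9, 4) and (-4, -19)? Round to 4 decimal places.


dot = 9*-4 + 4*-19 = -112
|u| = 9.8489, |v| = 19.4165
cos(angle) = -0.5857
angle = 125.8511 degrees

125.8511 degrees


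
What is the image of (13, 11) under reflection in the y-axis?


Reflection across y-axis: (x, y) -> (-x, y)
(13, 11) -> (-13, 11)

(-13, 11)


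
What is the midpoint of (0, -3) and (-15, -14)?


Midpoint = ((0+-15)/2, (-3+-14)/2) = (-7.5, -8.5)

(-7.5, -8.5)


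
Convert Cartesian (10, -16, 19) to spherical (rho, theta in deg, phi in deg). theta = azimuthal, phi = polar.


rho = sqrt(10^2 + (-16)^2 + 19^2) = 26.7769
theta = atan2(-16, 10) = 302.0054 deg
phi = acos(19/26.7769) = 44.8002 deg

rho = 26.7769, theta = 302.0054 deg, phi = 44.8002 deg


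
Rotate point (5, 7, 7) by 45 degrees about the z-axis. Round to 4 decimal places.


x' = 5*cos(45) - 7*sin(45) = -1.4142
y' = 5*sin(45) + 7*cos(45) = 8.4853
z' = 7

(-1.4142, 8.4853, 7)


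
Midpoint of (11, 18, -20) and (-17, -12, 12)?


Midpoint = ((11+-17)/2, (18+-12)/2, (-20+12)/2) = (-3, 3, -4)

(-3, 3, -4)


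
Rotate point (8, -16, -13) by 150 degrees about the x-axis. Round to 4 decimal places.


x' = 8
y' = -16*cos(150) - -13*sin(150) = 20.3564
z' = -16*sin(150) + -13*cos(150) = 3.2583

(8, 20.3564, 3.2583)


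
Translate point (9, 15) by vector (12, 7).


Translation: (x+dx, y+dy) = (9+12, 15+7) = (21, 22)

(21, 22)


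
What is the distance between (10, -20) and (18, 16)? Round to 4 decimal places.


d = sqrt((18-10)^2 + (16--20)^2) = 36.8782

36.8782


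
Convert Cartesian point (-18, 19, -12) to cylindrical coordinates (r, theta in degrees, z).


r = sqrt((-18)^2 + 19^2) = 26.1725
theta = atan2(19, -18) = 133.4518 deg
z = -12

r = 26.1725, theta = 133.4518 deg, z = -12


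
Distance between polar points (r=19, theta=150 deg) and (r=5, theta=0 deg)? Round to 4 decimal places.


d = sqrt(r1^2 + r2^2 - 2*r1*r2*cos(t2-t1))
d = sqrt(19^2 + 5^2 - 2*19*5*cos(0-150)) = 23.4637

23.4637


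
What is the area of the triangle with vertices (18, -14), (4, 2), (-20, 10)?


Area = |x1(y2-y3) + x2(y3-y1) + x3(y1-y2)| / 2
= |18*(2-10) + 4*(10--14) + -20*(-14-2)| / 2
= 136

136


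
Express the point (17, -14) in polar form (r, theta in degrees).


r = sqrt(17^2 + (-14)^2) = 22.0227
theta = atan2(-14, 17) = 320.5275 degrees

r = 22.0227, theta = 320.5275 degrees


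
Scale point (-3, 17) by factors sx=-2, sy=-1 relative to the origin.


Scaling: (x*sx, y*sy) = (-3*-2, 17*-1) = (6, -17)

(6, -17)


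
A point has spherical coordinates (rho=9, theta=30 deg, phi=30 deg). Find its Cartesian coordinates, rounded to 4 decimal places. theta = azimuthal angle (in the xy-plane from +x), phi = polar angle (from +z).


x = 9 * sin(30) * cos(30) = 3.8971
y = 9 * sin(30) * sin(30) = 2.25
z = 9 * cos(30) = 7.7942

(3.8971, 2.25, 7.7942)


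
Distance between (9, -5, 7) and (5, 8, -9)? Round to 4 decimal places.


d = sqrt((5-9)^2 + (8--5)^2 + (-9-7)^2) = 21

21


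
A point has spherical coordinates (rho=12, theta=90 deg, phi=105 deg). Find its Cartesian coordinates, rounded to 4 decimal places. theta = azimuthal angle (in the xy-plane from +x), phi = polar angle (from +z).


x = 12 * sin(105) * cos(90) = 0
y = 12 * sin(105) * sin(90) = 11.5911
z = 12 * cos(105) = -3.1058

(0, 11.5911, -3.1058)


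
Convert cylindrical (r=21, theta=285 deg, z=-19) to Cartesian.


x = 21 * cos(285) = 5.4352
y = 21 * sin(285) = -20.2844
z = -19

(5.4352, -20.2844, -19)


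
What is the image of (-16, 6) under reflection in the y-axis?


Reflection across y-axis: (x, y) -> (-x, y)
(-16, 6) -> (16, 6)

(16, 6)


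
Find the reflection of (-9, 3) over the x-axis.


Reflection across x-axis: (x, y) -> (x, -y)
(-9, 3) -> (-9, -3)

(-9, -3)


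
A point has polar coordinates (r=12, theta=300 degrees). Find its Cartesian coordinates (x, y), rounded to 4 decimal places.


x = 12 * cos(300) = 6
y = 12 * sin(300) = -10.3923

(6, -10.3923)


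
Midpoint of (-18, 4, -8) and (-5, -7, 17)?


Midpoint = ((-18+-5)/2, (4+-7)/2, (-8+17)/2) = (-11.5, -1.5, 4.5)

(-11.5, -1.5, 4.5)


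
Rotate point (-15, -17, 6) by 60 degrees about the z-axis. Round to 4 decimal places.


x' = -15*cos(60) - -17*sin(60) = 7.2224
y' = -15*sin(60) + -17*cos(60) = -21.4904
z' = 6

(7.2224, -21.4904, 6)


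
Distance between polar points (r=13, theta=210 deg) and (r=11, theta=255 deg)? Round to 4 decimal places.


d = sqrt(r1^2 + r2^2 - 2*r1*r2*cos(t2-t1))
d = sqrt(13^2 + 11^2 - 2*13*11*cos(255-210)) = 9.3684

9.3684


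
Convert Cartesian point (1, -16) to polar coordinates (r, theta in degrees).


r = sqrt(1^2 + (-16)^2) = 16.0312
theta = atan2(-16, 1) = 273.5763 degrees

r = 16.0312, theta = 273.5763 degrees


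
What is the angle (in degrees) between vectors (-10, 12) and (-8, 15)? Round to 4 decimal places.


dot = -10*-8 + 12*15 = 260
|u| = 15.6205, |v| = 17
cos(angle) = 0.9791
angle = 11.7331 degrees

11.7331 degrees


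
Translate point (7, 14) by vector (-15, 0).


Translation: (x+dx, y+dy) = (7+-15, 14+0) = (-8, 14)

(-8, 14)


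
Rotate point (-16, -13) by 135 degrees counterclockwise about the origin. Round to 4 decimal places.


x' = -16*cos(135) - -13*sin(135) = 20.5061
y' = -16*sin(135) + -13*cos(135) = -2.1213

(20.5061, -2.1213)


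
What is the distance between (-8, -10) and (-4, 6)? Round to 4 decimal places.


d = sqrt((-4--8)^2 + (6--10)^2) = 16.4924

16.4924


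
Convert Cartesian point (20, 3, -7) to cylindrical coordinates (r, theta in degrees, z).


r = sqrt(20^2 + 3^2) = 20.2237
theta = atan2(3, 20) = 8.5308 deg
z = -7

r = 20.2237, theta = 8.5308 deg, z = -7


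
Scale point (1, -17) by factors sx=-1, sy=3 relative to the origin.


Scaling: (x*sx, y*sy) = (1*-1, -17*3) = (-1, -51)

(-1, -51)


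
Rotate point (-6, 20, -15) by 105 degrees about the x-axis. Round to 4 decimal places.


x' = -6
y' = 20*cos(105) - -15*sin(105) = 9.3125
z' = 20*sin(105) + -15*cos(105) = 23.2008

(-6, 9.3125, 23.2008)


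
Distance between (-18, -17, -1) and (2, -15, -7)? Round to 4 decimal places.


d = sqrt((2--18)^2 + (-15--17)^2 + (-7--1)^2) = 20.9762

20.9762


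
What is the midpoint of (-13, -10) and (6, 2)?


Midpoint = ((-13+6)/2, (-10+2)/2) = (-3.5, -4)

(-3.5, -4)


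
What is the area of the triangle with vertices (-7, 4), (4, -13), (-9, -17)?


Area = |x1(y2-y3) + x2(y3-y1) + x3(y1-y2)| / 2
= |-7*(-13--17) + 4*(-17-4) + -9*(4--13)| / 2
= 132.5

132.5


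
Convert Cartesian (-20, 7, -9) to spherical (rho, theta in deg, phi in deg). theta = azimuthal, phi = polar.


rho = sqrt((-20)^2 + 7^2 + (-9)^2) = 23.0217
theta = atan2(7, -20) = 160.71 deg
phi = acos(-9/23.0217) = 113.0127 deg

rho = 23.0217, theta = 160.71 deg, phi = 113.0127 deg


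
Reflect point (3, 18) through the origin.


Reflection through origin: (x, y) -> (-x, -y)
(3, 18) -> (-3, -18)

(-3, -18)


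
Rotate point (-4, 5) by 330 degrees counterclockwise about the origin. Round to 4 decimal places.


x' = -4*cos(330) - 5*sin(330) = -0.9641
y' = -4*sin(330) + 5*cos(330) = 6.3301

(-0.9641, 6.3301)


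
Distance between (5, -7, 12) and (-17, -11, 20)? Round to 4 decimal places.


d = sqrt((-17-5)^2 + (-11--7)^2 + (20-12)^2) = 23.7487

23.7487


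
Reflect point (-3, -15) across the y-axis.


Reflection across y-axis: (x, y) -> (-x, y)
(-3, -15) -> (3, -15)

(3, -15)


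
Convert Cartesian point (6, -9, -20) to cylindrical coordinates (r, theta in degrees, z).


r = sqrt(6^2 + (-9)^2) = 10.8167
theta = atan2(-9, 6) = 303.6901 deg
z = -20

r = 10.8167, theta = 303.6901 deg, z = -20


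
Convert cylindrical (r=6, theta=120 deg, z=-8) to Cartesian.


x = 6 * cos(120) = -3
y = 6 * sin(120) = 5.1962
z = -8

(-3, 5.1962, -8)


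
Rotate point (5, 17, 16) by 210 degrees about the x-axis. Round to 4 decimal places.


x' = 5
y' = 17*cos(210) - 16*sin(210) = -6.7224
z' = 17*sin(210) + 16*cos(210) = -22.3564

(5, -6.7224, -22.3564)


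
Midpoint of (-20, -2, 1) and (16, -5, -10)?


Midpoint = ((-20+16)/2, (-2+-5)/2, (1+-10)/2) = (-2, -3.5, -4.5)

(-2, -3.5, -4.5)


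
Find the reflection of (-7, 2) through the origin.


Reflection through origin: (x, y) -> (-x, -y)
(-7, 2) -> (7, -2)

(7, -2)


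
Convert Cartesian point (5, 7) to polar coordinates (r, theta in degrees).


r = sqrt(5^2 + 7^2) = 8.6023
theta = atan2(7, 5) = 54.4623 degrees

r = 8.6023, theta = 54.4623 degrees


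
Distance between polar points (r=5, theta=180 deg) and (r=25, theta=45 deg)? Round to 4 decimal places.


d = sqrt(r1^2 + r2^2 - 2*r1*r2*cos(t2-t1))
d = sqrt(5^2 + 25^2 - 2*5*25*cos(45-180)) = 28.7537

28.7537


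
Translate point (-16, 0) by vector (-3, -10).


Translation: (x+dx, y+dy) = (-16+-3, 0+-10) = (-19, -10)

(-19, -10)


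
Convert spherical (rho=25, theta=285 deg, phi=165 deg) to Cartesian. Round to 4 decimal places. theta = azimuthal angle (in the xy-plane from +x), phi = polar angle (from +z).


x = 25 * sin(165) * cos(285) = 1.6747
y = 25 * sin(165) * sin(285) = -6.25
z = 25 * cos(165) = -24.1481

(1.6747, -6.25, -24.1481)


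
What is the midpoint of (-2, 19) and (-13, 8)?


Midpoint = ((-2+-13)/2, (19+8)/2) = (-7.5, 13.5)

(-7.5, 13.5)


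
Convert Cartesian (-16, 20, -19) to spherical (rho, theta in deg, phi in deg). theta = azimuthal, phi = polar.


rho = sqrt((-16)^2 + 20^2 + (-19)^2) = 31.8904
theta = atan2(20, -16) = 128.6598 deg
phi = acos(-19/31.8904) = 126.569 deg

rho = 31.8904, theta = 128.6598 deg, phi = 126.569 deg


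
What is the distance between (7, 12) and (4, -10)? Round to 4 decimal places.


d = sqrt((4-7)^2 + (-10-12)^2) = 22.2036

22.2036


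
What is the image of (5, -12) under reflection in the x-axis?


Reflection across x-axis: (x, y) -> (x, -y)
(5, -12) -> (5, 12)

(5, 12)


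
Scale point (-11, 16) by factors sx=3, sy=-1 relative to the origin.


Scaling: (x*sx, y*sy) = (-11*3, 16*-1) = (-33, -16)

(-33, -16)


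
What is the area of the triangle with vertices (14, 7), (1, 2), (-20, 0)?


Area = |x1(y2-y3) + x2(y3-y1) + x3(y1-y2)| / 2
= |14*(2-0) + 1*(0-7) + -20*(7-2)| / 2
= 39.5

39.5


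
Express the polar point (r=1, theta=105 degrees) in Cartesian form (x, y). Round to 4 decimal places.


x = 1 * cos(105) = -0.2588
y = 1 * sin(105) = 0.9659

(-0.2588, 0.9659)


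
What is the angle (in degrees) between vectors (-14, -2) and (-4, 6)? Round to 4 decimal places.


dot = -14*-4 + -2*6 = 44
|u| = 14.1421, |v| = 7.2111
cos(angle) = 0.4315
angle = 64.44 degrees

64.44 degrees


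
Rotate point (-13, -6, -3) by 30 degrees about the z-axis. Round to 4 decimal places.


x' = -13*cos(30) - -6*sin(30) = -8.2583
y' = -13*sin(30) + -6*cos(30) = -11.6962
z' = -3

(-8.2583, -11.6962, -3)


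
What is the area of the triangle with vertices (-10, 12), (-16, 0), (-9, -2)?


Area = |x1(y2-y3) + x2(y3-y1) + x3(y1-y2)| / 2
= |-10*(0--2) + -16*(-2-12) + -9*(12-0)| / 2
= 48

48


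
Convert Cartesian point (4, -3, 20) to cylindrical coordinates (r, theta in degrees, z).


r = sqrt(4^2 + (-3)^2) = 5
theta = atan2(-3, 4) = 323.1301 deg
z = 20

r = 5, theta = 323.1301 deg, z = 20


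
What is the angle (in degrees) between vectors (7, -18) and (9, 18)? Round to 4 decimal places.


dot = 7*9 + -18*18 = -261
|u| = 19.3132, |v| = 20.1246
cos(angle) = -0.6715
angle = 132.1844 degrees

132.1844 degrees


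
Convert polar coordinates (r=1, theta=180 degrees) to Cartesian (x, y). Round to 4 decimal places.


x = 1 * cos(180) = -1
y = 1 * sin(180) = 0

(-1, 0)


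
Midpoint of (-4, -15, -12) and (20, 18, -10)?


Midpoint = ((-4+20)/2, (-15+18)/2, (-12+-10)/2) = (8, 1.5, -11)

(8, 1.5, -11)


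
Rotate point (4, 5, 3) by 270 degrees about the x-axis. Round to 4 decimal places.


x' = 4
y' = 5*cos(270) - 3*sin(270) = 3
z' = 5*sin(270) + 3*cos(270) = -5

(4, 3, -5)


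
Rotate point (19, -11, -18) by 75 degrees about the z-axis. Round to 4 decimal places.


x' = 19*cos(75) - -11*sin(75) = 15.5427
y' = 19*sin(75) + -11*cos(75) = 15.5056
z' = -18

(15.5427, 15.5056, -18)


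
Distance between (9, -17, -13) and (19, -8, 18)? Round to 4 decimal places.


d = sqrt((19-9)^2 + (-8--17)^2 + (18--13)^2) = 33.7935

33.7935


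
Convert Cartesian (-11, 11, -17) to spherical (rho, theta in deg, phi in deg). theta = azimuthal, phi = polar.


rho = sqrt((-11)^2 + 11^2 + (-17)^2) = 23.0434
theta = atan2(11, -11) = 135 deg
phi = acos(-17/23.0434) = 137.539 deg

rho = 23.0434, theta = 135 deg, phi = 137.539 deg


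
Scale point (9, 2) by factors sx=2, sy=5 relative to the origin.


Scaling: (x*sx, y*sy) = (9*2, 2*5) = (18, 10)

(18, 10)


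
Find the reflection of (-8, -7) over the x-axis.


Reflection across x-axis: (x, y) -> (x, -y)
(-8, -7) -> (-8, 7)

(-8, 7)


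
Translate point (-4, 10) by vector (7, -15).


Translation: (x+dx, y+dy) = (-4+7, 10+-15) = (3, -5)

(3, -5)


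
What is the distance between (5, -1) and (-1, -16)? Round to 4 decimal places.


d = sqrt((-1-5)^2 + (-16--1)^2) = 16.1555

16.1555


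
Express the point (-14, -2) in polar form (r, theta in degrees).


r = sqrt((-14)^2 + (-2)^2) = 14.1421
theta = atan2(-2, -14) = 188.1301 degrees

r = 14.1421, theta = 188.1301 degrees


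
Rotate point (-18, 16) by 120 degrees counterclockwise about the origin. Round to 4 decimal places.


x' = -18*cos(120) - 16*sin(120) = -4.8564
y' = -18*sin(120) + 16*cos(120) = -23.5885

(-4.8564, -23.5885)


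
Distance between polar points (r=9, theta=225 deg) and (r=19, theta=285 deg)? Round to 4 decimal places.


d = sqrt(r1^2 + r2^2 - 2*r1*r2*cos(t2-t1))
d = sqrt(9^2 + 19^2 - 2*9*19*cos(285-225)) = 16.4621

16.4621


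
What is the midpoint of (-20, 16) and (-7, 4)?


Midpoint = ((-20+-7)/2, (16+4)/2) = (-13.5, 10)

(-13.5, 10)


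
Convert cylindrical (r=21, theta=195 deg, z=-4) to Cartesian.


x = 21 * cos(195) = -20.2844
y = 21 * sin(195) = -5.4352
z = -4

(-20.2844, -5.4352, -4)


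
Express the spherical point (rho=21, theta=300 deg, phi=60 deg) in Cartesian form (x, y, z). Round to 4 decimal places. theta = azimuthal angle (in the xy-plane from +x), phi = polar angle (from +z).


x = 21 * sin(60) * cos(300) = 9.0933
y = 21 * sin(60) * sin(300) = -15.75
z = 21 * cos(60) = 10.5

(9.0933, -15.75, 10.5)


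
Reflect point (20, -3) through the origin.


Reflection through origin: (x, y) -> (-x, -y)
(20, -3) -> (-20, 3)

(-20, 3)


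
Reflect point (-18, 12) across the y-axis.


Reflection across y-axis: (x, y) -> (-x, y)
(-18, 12) -> (18, 12)

(18, 12)


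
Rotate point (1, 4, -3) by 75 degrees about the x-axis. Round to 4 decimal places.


x' = 1
y' = 4*cos(75) - -3*sin(75) = 3.9331
z' = 4*sin(75) + -3*cos(75) = 3.0872

(1, 3.9331, 3.0872)


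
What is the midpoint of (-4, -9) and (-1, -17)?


Midpoint = ((-4+-1)/2, (-9+-17)/2) = (-2.5, -13)

(-2.5, -13)


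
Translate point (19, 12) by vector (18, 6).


Translation: (x+dx, y+dy) = (19+18, 12+6) = (37, 18)

(37, 18)


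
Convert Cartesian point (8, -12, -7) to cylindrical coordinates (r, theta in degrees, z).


r = sqrt(8^2 + (-12)^2) = 14.4222
theta = atan2(-12, 8) = 303.6901 deg
z = -7

r = 14.4222, theta = 303.6901 deg, z = -7


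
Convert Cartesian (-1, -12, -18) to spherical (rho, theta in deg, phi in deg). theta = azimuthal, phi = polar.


rho = sqrt((-1)^2 + (-12)^2 + (-18)^2) = 21.6564
theta = atan2(-12, -1) = 265.2364 deg
phi = acos(-18/21.6564) = 146.2184 deg

rho = 21.6564, theta = 265.2364 deg, phi = 146.2184 deg


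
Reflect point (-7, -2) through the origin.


Reflection through origin: (x, y) -> (-x, -y)
(-7, -2) -> (7, 2)

(7, 2)


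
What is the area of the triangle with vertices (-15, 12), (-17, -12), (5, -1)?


Area = |x1(y2-y3) + x2(y3-y1) + x3(y1-y2)| / 2
= |-15*(-12--1) + -17*(-1-12) + 5*(12--12)| / 2
= 253

253


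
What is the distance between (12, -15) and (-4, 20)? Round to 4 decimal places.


d = sqrt((-4-12)^2 + (20--15)^2) = 38.4838

38.4838


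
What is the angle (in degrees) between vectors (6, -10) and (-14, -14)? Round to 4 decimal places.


dot = 6*-14 + -10*-14 = 56
|u| = 11.6619, |v| = 19.799
cos(angle) = 0.2425
angle = 75.9638 degrees

75.9638 degrees


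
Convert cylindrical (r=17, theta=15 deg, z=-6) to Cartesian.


x = 17 * cos(15) = 16.4207
y = 17 * sin(15) = 4.3999
z = -6

(16.4207, 4.3999, -6)


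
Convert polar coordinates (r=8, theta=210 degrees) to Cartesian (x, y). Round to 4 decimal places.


x = 8 * cos(210) = -6.9282
y = 8 * sin(210) = -4

(-6.9282, -4)


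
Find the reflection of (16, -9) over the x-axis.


Reflection across x-axis: (x, y) -> (x, -y)
(16, -9) -> (16, 9)

(16, 9)


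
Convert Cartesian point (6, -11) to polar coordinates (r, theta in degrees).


r = sqrt(6^2 + (-11)^2) = 12.53
theta = atan2(-11, 6) = 298.6105 degrees

r = 12.53, theta = 298.6105 degrees


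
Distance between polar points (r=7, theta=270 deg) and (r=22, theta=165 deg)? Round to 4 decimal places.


d = sqrt(r1^2 + r2^2 - 2*r1*r2*cos(t2-t1))
d = sqrt(7^2 + 22^2 - 2*7*22*cos(165-270)) = 24.7531

24.7531


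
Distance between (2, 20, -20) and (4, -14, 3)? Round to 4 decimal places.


d = sqrt((4-2)^2 + (-14-20)^2 + (3--20)^2) = 41.0974

41.0974


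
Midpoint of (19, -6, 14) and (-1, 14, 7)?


Midpoint = ((19+-1)/2, (-6+14)/2, (14+7)/2) = (9, 4, 10.5)

(9, 4, 10.5)


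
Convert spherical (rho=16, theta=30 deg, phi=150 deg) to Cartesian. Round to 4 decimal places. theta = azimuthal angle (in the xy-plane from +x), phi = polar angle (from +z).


x = 16 * sin(150) * cos(30) = 6.9282
y = 16 * sin(150) * sin(30) = 4
z = 16 * cos(150) = -13.8564

(6.9282, 4, -13.8564)


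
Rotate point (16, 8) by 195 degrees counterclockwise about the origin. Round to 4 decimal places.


x' = 16*cos(195) - 8*sin(195) = -13.3843
y' = 16*sin(195) + 8*cos(195) = -11.8685

(-13.3843, -11.8685)


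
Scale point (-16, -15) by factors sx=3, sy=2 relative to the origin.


Scaling: (x*sx, y*sy) = (-16*3, -15*2) = (-48, -30)

(-48, -30)


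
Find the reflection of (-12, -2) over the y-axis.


Reflection across y-axis: (x, y) -> (-x, y)
(-12, -2) -> (12, -2)

(12, -2)


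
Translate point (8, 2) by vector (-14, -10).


Translation: (x+dx, y+dy) = (8+-14, 2+-10) = (-6, -8)

(-6, -8)


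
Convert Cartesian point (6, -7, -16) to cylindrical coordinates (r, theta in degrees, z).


r = sqrt(6^2 + (-7)^2) = 9.2195
theta = atan2(-7, 6) = 310.6013 deg
z = -16

r = 9.2195, theta = 310.6013 deg, z = -16


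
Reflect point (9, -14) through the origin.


Reflection through origin: (x, y) -> (-x, -y)
(9, -14) -> (-9, 14)

(-9, 14)


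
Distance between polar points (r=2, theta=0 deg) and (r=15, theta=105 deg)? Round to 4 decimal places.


d = sqrt(r1^2 + r2^2 - 2*r1*r2*cos(t2-t1))
d = sqrt(2^2 + 15^2 - 2*2*15*cos(105-0)) = 15.6374

15.6374


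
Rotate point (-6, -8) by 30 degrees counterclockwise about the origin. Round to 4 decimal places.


x' = -6*cos(30) - -8*sin(30) = -1.1962
y' = -6*sin(30) + -8*cos(30) = -9.9282

(-1.1962, -9.9282)


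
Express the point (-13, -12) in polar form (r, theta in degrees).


r = sqrt((-13)^2 + (-12)^2) = 17.6918
theta = atan2(-12, -13) = 222.7094 degrees

r = 17.6918, theta = 222.7094 degrees


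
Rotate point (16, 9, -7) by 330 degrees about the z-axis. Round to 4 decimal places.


x' = 16*cos(330) - 9*sin(330) = 18.3564
y' = 16*sin(330) + 9*cos(330) = -0.2058
z' = -7

(18.3564, -0.2058, -7)


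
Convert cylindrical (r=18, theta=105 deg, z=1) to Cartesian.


x = 18 * cos(105) = -4.6587
y = 18 * sin(105) = 17.3867
z = 1

(-4.6587, 17.3867, 1)


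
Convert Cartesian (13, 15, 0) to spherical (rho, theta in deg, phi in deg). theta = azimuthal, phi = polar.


rho = sqrt(13^2 + 15^2 + 0^2) = 19.8494
theta = atan2(15, 13) = 49.0856 deg
phi = acos(0/19.8494) = 90 deg

rho = 19.8494, theta = 49.0856 deg, phi = 90 deg


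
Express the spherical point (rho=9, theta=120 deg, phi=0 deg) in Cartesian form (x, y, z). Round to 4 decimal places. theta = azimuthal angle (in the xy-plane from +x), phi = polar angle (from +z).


x = 9 * sin(0) * cos(120) = 0
y = 9 * sin(0) * sin(120) = 0
z = 9 * cos(0) = 9

(0, 0, 9)


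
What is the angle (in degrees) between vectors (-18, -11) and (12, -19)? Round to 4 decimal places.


dot = -18*12 + -11*-19 = -7
|u| = 21.095, |v| = 22.4722
cos(angle) = -0.0148
angle = 90.8461 degrees

90.8461 degrees


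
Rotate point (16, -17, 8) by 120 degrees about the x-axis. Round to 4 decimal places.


x' = 16
y' = -17*cos(120) - 8*sin(120) = 1.5718
z' = -17*sin(120) + 8*cos(120) = -18.7224

(16, 1.5718, -18.7224)


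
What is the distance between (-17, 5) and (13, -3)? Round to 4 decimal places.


d = sqrt((13--17)^2 + (-3-5)^2) = 31.0483

31.0483


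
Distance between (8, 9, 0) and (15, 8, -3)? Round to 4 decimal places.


d = sqrt((15-8)^2 + (8-9)^2 + (-3-0)^2) = 7.6811

7.6811


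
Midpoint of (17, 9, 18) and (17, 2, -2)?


Midpoint = ((17+17)/2, (9+2)/2, (18+-2)/2) = (17, 5.5, 8)

(17, 5.5, 8)


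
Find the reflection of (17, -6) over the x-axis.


Reflection across x-axis: (x, y) -> (x, -y)
(17, -6) -> (17, 6)

(17, 6)


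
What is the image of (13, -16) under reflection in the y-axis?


Reflection across y-axis: (x, y) -> (-x, y)
(13, -16) -> (-13, -16)

(-13, -16)


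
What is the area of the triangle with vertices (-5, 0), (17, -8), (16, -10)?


Area = |x1(y2-y3) + x2(y3-y1) + x3(y1-y2)| / 2
= |-5*(-8--10) + 17*(-10-0) + 16*(0--8)| / 2
= 26

26


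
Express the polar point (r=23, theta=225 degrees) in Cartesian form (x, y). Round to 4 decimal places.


x = 23 * cos(225) = -16.2635
y = 23 * sin(225) = -16.2635

(-16.2635, -16.2635)


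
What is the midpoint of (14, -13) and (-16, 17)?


Midpoint = ((14+-16)/2, (-13+17)/2) = (-1, 2)

(-1, 2)


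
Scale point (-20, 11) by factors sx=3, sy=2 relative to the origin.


Scaling: (x*sx, y*sy) = (-20*3, 11*2) = (-60, 22)

(-60, 22)


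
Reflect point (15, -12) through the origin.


Reflection through origin: (x, y) -> (-x, -y)
(15, -12) -> (-15, 12)

(-15, 12)


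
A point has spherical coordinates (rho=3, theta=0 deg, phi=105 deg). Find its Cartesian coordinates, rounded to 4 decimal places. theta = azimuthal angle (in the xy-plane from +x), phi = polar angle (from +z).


x = 3 * sin(105) * cos(0) = 2.8978
y = 3 * sin(105) * sin(0) = 0
z = 3 * cos(105) = -0.7765

(2.8978, 0, -0.7765)


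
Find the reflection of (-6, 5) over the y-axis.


Reflection across y-axis: (x, y) -> (-x, y)
(-6, 5) -> (6, 5)

(6, 5)


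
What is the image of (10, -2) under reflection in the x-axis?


Reflection across x-axis: (x, y) -> (x, -y)
(10, -2) -> (10, 2)

(10, 2)


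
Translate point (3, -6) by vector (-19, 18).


Translation: (x+dx, y+dy) = (3+-19, -6+18) = (-16, 12)

(-16, 12)


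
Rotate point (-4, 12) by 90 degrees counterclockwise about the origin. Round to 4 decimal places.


x' = -4*cos(90) - 12*sin(90) = -12
y' = -4*sin(90) + 12*cos(90) = -4

(-12, -4)


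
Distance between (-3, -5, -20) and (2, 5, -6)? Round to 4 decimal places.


d = sqrt((2--3)^2 + (5--5)^2 + (-6--20)^2) = 17.9165

17.9165


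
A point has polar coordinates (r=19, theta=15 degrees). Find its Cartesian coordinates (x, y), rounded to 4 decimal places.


x = 19 * cos(15) = 18.3526
y = 19 * sin(15) = 4.9176

(18.3526, 4.9176)


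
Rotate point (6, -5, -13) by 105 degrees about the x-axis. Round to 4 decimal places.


x' = 6
y' = -5*cos(105) - -13*sin(105) = 13.8511
z' = -5*sin(105) + -13*cos(105) = -1.465

(6, 13.8511, -1.465)


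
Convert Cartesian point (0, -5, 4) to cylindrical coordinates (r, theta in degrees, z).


r = sqrt(0^2 + (-5)^2) = 5
theta = atan2(-5, 0) = 270 deg
z = 4

r = 5, theta = 270 deg, z = 4


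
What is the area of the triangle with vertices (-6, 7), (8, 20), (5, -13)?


Area = |x1(y2-y3) + x2(y3-y1) + x3(y1-y2)| / 2
= |-6*(20--13) + 8*(-13-7) + 5*(7-20)| / 2
= 211.5

211.5


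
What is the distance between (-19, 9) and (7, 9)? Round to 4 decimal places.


d = sqrt((7--19)^2 + (9-9)^2) = 26

26


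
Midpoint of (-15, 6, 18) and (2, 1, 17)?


Midpoint = ((-15+2)/2, (6+1)/2, (18+17)/2) = (-6.5, 3.5, 17.5)

(-6.5, 3.5, 17.5)


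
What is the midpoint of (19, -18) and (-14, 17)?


Midpoint = ((19+-14)/2, (-18+17)/2) = (2.5, -0.5)

(2.5, -0.5)


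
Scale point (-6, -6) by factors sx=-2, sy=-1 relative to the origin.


Scaling: (x*sx, y*sy) = (-6*-2, -6*-1) = (12, 6)

(12, 6)


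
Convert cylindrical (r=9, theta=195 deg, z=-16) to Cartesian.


x = 9 * cos(195) = -8.6933
y = 9 * sin(195) = -2.3294
z = -16

(-8.6933, -2.3294, -16)


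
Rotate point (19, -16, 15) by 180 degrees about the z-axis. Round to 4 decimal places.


x' = 19*cos(180) - -16*sin(180) = -19
y' = 19*sin(180) + -16*cos(180) = 16
z' = 15

(-19, 16, 15)


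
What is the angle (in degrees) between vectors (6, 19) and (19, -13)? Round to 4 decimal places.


dot = 6*19 + 19*-13 = -133
|u| = 19.9249, |v| = 23.0217
cos(angle) = -0.2899
angle = 106.8548 degrees

106.8548 degrees


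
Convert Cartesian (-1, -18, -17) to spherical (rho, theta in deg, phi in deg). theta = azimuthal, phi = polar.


rho = sqrt((-1)^2 + (-18)^2 + (-17)^2) = 24.779
theta = atan2(-18, -1) = 266.8202 deg
phi = acos(-17/24.779) = 133.3194 deg

rho = 24.779, theta = 266.8202 deg, phi = 133.3194 deg


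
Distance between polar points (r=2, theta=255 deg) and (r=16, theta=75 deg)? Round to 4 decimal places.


d = sqrt(r1^2 + r2^2 - 2*r1*r2*cos(t2-t1))
d = sqrt(2^2 + 16^2 - 2*2*16*cos(75-255)) = 18

18


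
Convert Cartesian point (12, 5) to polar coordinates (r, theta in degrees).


r = sqrt(12^2 + 5^2) = 13
theta = atan2(5, 12) = 22.6199 degrees

r = 13, theta = 22.6199 degrees


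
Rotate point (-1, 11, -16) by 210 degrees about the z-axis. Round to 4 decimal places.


x' = -1*cos(210) - 11*sin(210) = 6.366
y' = -1*sin(210) + 11*cos(210) = -9.0263
z' = -16

(6.366, -9.0263, -16)


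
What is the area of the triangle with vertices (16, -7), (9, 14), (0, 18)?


Area = |x1(y2-y3) + x2(y3-y1) + x3(y1-y2)| / 2
= |16*(14-18) + 9*(18--7) + 0*(-7-14)| / 2
= 80.5

80.5


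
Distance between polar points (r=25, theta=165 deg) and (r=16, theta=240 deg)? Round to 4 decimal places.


d = sqrt(r1^2 + r2^2 - 2*r1*r2*cos(t2-t1))
d = sqrt(25^2 + 16^2 - 2*25*16*cos(240-165)) = 25.9604

25.9604


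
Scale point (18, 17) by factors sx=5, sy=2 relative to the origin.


Scaling: (x*sx, y*sy) = (18*5, 17*2) = (90, 34)

(90, 34)


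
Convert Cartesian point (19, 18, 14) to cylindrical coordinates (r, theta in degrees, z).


r = sqrt(19^2 + 18^2) = 26.1725
theta = atan2(18, 19) = 43.4518 deg
z = 14

r = 26.1725, theta = 43.4518 deg, z = 14


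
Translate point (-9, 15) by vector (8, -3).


Translation: (x+dx, y+dy) = (-9+8, 15+-3) = (-1, 12)

(-1, 12)


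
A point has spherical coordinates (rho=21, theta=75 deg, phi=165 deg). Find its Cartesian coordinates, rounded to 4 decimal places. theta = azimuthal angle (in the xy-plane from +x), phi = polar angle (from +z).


x = 21 * sin(165) * cos(75) = 1.4067
y = 21 * sin(165) * sin(75) = 5.25
z = 21 * cos(165) = -20.2844

(1.4067, 5.25, -20.2844)


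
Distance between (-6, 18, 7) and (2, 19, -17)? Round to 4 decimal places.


d = sqrt((2--6)^2 + (19-18)^2 + (-17-7)^2) = 25.318

25.318


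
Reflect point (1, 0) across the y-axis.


Reflection across y-axis: (x, y) -> (-x, y)
(1, 0) -> (-1, 0)

(-1, 0)


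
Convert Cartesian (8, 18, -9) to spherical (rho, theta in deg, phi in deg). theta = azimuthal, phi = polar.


rho = sqrt(8^2 + 18^2 + (-9)^2) = 21.6564
theta = atan2(18, 8) = 66.0375 deg
phi = acos(-9/21.6564) = 114.5559 deg

rho = 21.6564, theta = 66.0375 deg, phi = 114.5559 deg


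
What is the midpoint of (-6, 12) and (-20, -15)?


Midpoint = ((-6+-20)/2, (12+-15)/2) = (-13, -1.5)

(-13, -1.5)


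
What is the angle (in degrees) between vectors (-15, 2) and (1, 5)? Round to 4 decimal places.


dot = -15*1 + 2*5 = -5
|u| = 15.1327, |v| = 5.099
cos(angle) = -0.0648
angle = 93.7153 degrees

93.7153 degrees


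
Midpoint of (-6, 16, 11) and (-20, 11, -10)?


Midpoint = ((-6+-20)/2, (16+11)/2, (11+-10)/2) = (-13, 13.5, 0.5)

(-13, 13.5, 0.5)


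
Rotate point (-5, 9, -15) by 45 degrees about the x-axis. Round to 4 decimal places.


x' = -5
y' = 9*cos(45) - -15*sin(45) = 16.9706
z' = 9*sin(45) + -15*cos(45) = -4.2426

(-5, 16.9706, -4.2426)


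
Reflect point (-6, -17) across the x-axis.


Reflection across x-axis: (x, y) -> (x, -y)
(-6, -17) -> (-6, 17)

(-6, 17)


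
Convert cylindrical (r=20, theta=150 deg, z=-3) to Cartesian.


x = 20 * cos(150) = -17.3205
y = 20 * sin(150) = 10
z = -3

(-17.3205, 10, -3)


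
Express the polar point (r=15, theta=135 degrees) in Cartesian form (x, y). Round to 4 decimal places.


x = 15 * cos(135) = -10.6066
y = 15 * sin(135) = 10.6066

(-10.6066, 10.6066)


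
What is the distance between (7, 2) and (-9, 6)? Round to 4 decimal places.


d = sqrt((-9-7)^2 + (6-2)^2) = 16.4924

16.4924


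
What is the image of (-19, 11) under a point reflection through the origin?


Reflection through origin: (x, y) -> (-x, -y)
(-19, 11) -> (19, -11)

(19, -11)


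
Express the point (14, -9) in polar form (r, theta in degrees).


r = sqrt(14^2 + (-9)^2) = 16.6433
theta = atan2(-9, 14) = 327.2648 degrees

r = 16.6433, theta = 327.2648 degrees


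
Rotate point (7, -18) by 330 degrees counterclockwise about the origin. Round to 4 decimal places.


x' = 7*cos(330) - -18*sin(330) = -2.9378
y' = 7*sin(330) + -18*cos(330) = -19.0885

(-2.9378, -19.0885)


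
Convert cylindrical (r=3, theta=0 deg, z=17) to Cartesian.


x = 3 * cos(0) = 3
y = 3 * sin(0) = 0
z = 17

(3, 0, 17)
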